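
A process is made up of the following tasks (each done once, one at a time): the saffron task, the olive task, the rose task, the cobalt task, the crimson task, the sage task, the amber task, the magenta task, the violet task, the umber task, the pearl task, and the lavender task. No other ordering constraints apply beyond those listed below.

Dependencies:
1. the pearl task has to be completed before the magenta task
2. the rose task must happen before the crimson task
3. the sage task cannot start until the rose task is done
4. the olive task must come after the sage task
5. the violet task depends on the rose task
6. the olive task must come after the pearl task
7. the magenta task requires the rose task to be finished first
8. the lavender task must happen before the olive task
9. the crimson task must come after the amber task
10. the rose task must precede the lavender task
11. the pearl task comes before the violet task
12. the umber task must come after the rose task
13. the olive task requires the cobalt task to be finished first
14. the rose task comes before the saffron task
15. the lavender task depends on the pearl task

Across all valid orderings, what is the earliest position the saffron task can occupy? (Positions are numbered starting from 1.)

2

Working backwards through the constraints from the saffron task, its only required predecessor is the rose task.
So at minimum 1 task comes before the saffron task, putting the saffron task no earlier than position 2. That position is achievable by scheduling exactly that predecessor first.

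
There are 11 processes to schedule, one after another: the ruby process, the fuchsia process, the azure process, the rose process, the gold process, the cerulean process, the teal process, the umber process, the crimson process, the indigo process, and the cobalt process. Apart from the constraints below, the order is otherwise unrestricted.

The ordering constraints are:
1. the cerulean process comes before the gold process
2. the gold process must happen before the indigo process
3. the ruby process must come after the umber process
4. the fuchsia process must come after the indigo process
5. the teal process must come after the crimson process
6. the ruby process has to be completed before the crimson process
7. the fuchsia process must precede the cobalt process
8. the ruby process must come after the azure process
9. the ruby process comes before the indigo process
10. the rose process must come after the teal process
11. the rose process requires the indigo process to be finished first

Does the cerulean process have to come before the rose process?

Yes

Following the dependencies: the cerulean process → the gold process → the indigo process → the rose process.
Hence the cerulean process necessarily comes before the rose process.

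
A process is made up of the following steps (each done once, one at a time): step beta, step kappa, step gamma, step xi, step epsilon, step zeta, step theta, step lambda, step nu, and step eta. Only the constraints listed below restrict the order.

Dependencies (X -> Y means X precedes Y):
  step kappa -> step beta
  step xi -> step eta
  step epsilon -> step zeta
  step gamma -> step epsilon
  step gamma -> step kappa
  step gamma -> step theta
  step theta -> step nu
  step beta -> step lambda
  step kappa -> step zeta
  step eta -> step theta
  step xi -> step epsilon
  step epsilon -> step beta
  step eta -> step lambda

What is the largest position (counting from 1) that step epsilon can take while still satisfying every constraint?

7

Every step that must follow step epsilon has to come after it. Tracing all chains starting from step epsilon, those steps are: step beta, step zeta, step lambda — 3 in total.
So at least 3 steps follow step epsilon, putting step epsilon no later than position 7. That position is achievable by scheduling everything else first.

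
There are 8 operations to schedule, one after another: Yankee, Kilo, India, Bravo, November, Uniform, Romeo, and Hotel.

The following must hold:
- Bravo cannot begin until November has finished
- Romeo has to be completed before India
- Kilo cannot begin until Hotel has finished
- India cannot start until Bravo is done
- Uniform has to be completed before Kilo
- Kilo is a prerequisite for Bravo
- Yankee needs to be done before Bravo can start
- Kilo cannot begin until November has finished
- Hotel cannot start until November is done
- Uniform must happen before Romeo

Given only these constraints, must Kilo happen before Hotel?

There is a chain Hotel → Kilo, which puts Hotel before Kilo.
So Kilo does not have to come before Hotel — it cannot.

No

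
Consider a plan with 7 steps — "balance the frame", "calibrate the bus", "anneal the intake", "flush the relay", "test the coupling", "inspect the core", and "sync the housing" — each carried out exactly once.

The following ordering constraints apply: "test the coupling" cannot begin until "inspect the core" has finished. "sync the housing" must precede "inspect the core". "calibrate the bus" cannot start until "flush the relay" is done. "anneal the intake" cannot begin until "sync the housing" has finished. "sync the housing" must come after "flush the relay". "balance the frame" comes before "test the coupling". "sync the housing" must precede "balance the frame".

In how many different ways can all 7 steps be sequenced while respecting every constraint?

48

"flush the relay" is the only step with nothing required before it, so every ordering starts there.
Enumerating by repeatedly choosing an available step (one whose prerequisites are all placed) gives 48 distinct complete orderings.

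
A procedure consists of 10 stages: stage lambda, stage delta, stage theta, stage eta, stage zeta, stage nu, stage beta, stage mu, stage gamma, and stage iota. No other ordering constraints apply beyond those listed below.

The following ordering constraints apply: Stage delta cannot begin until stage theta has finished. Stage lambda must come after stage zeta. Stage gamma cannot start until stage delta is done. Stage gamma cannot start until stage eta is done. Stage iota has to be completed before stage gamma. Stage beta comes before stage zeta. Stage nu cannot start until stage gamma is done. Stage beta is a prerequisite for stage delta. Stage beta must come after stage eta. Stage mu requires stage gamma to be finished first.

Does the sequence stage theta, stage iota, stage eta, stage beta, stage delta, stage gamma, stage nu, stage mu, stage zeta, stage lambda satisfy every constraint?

Yes

Going through the constraints one by one, each required predecessor appears earlier in the sequence than its dependent — e.g. stage beta (position 4) is before stage zeta (position 9), as required.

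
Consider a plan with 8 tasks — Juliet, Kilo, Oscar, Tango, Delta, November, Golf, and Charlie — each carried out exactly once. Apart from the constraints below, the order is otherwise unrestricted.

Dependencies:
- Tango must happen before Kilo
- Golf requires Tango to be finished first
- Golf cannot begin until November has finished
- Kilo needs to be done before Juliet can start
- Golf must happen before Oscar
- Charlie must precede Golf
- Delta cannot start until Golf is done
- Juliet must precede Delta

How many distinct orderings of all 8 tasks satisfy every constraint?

100

3 tasks have no prerequisites (Tango, November, Charlie), so any of them could come first.
Systematically extending each partial ordering one task at a time and counting, there are 100 complete orderings.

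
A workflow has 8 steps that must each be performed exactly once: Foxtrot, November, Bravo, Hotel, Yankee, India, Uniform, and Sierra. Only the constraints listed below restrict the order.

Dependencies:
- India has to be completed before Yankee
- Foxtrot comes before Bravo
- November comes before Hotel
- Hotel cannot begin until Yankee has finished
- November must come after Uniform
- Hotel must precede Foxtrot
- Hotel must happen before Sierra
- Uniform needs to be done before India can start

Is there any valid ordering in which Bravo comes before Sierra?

The constraints leave Bravo and Sierra unordered relative to each other; nothing requires Sierra earlier.
That means at least one valid schedule has Bravo before Sierra.

Yes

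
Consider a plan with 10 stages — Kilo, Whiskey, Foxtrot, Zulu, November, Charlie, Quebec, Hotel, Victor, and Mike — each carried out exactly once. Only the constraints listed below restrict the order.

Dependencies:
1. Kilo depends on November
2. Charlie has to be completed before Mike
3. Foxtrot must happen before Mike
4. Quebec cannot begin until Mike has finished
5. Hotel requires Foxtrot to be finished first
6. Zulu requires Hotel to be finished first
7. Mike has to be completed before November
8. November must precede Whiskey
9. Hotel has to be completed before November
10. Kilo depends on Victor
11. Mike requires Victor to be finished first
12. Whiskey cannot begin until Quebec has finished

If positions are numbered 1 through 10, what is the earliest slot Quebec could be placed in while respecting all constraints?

5

The stages that are forced before Quebec, directly or transitively, are Foxtrot, Charlie, Victor, Mike. That's 4 stages.
With 4 mandatory predecessors, the earliest Quebec can sit is position 4+1 = 5, and placing just those 4 first achieves it.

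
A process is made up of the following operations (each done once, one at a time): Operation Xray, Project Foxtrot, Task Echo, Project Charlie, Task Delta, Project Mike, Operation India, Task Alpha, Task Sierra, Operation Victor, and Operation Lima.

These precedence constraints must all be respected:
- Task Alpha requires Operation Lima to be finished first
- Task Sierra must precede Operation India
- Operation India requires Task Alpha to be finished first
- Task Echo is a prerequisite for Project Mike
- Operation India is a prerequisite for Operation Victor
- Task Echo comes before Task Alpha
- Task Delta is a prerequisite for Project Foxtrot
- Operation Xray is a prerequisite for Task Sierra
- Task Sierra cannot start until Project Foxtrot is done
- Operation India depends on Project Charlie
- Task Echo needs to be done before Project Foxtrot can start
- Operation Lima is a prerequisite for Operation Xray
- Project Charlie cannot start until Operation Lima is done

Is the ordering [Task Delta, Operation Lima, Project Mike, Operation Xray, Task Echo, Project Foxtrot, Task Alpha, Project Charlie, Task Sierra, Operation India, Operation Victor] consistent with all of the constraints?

Here Task Echo comes after Project Mike.
Since Task Echo is required before Project Mike, the ordering is invalid.

No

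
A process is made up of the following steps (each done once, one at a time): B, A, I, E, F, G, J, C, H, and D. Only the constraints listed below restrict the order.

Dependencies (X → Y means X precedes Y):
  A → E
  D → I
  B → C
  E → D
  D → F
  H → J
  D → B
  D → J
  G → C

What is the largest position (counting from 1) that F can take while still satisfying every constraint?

No constraint forces any step after F, so it can be placed last, in position 10.

10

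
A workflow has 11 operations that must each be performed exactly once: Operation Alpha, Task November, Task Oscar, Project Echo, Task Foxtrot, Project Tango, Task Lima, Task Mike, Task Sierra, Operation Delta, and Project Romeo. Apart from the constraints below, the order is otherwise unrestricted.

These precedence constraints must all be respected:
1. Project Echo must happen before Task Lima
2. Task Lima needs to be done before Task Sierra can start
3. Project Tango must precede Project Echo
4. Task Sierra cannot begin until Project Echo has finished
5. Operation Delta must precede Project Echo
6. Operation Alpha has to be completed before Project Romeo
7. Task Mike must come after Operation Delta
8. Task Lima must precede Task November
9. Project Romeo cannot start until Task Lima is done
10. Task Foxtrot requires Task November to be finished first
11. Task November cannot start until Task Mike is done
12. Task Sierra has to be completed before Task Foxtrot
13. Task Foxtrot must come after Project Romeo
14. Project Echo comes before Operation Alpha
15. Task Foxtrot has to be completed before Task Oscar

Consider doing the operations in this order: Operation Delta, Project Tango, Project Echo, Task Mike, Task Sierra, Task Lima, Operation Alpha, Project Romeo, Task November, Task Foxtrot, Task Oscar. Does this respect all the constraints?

No

Here Task Lima comes after Task Sierra.
Since Task Lima is required before Task Sierra, the ordering is invalid.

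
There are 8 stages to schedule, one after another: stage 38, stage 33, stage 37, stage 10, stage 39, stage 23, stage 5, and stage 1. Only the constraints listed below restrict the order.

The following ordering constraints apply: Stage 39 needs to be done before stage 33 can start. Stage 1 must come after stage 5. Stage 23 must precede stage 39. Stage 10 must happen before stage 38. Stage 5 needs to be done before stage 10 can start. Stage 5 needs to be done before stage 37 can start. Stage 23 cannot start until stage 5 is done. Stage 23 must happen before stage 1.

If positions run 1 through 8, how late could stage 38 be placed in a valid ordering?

Nothing depends on stage 38, so it can be the final stage, position 8.

8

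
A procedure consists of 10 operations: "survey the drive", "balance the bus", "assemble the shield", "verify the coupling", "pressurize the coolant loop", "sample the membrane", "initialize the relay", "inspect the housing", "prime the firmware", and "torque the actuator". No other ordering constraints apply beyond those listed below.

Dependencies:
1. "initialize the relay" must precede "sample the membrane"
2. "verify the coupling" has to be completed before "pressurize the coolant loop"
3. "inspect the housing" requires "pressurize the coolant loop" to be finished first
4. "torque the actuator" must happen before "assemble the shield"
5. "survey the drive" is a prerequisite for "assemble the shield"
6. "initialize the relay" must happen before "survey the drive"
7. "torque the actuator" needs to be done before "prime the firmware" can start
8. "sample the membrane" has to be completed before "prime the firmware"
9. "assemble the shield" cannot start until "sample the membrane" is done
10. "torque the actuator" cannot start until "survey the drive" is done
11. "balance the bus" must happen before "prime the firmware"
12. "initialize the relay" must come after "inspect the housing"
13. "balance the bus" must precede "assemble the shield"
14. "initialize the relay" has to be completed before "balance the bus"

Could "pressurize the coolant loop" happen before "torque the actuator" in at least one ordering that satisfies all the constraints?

Yes

The constraints force "pressurize the coolant loop" before "torque the actuator", so yes — every valid ordering has "pressurize the coolant loop" earlier.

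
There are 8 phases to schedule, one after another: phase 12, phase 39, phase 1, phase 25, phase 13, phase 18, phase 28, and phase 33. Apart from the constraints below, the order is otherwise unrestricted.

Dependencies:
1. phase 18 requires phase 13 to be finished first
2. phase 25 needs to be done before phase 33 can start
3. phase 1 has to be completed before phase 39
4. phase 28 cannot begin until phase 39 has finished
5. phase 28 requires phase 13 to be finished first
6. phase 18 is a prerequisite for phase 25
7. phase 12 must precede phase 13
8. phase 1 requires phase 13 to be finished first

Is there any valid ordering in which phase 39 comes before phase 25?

Nothing in the constraints forces phase 25 before phase 39 — there is no chain from phase 25 to phase 39.
So a valid ordering placing phase 39 earlier than phase 25 exists.

Yes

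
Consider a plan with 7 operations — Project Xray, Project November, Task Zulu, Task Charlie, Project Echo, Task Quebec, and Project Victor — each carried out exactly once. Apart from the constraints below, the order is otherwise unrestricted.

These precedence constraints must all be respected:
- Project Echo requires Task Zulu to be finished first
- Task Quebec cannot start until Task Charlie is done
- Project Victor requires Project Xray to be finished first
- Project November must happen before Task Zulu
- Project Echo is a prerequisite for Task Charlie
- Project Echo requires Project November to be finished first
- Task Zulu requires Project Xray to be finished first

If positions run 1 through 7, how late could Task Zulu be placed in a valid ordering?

The operations that are forced after Task Zulu, directly or by a chain of constraints, are Task Charlie, Project Echo, Task Quebec. That's 3 operations.
With 3 mandatory successors out of 7 operations total, the latest slot for Task Zulu is 7−3 = 4, and it's reachable by doing all non-successors before Task Zulu.

4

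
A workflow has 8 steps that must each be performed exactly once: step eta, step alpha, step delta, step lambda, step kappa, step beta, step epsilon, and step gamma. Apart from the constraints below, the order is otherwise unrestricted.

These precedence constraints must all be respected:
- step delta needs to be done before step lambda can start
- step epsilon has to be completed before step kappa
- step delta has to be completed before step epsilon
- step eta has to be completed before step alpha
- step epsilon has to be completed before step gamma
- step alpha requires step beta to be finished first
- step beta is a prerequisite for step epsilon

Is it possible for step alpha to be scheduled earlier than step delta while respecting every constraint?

Yes

No chain of constraints runs from step delta to step alpha, so step delta is not required to come first.
That means at least one valid schedule has step alpha before step delta.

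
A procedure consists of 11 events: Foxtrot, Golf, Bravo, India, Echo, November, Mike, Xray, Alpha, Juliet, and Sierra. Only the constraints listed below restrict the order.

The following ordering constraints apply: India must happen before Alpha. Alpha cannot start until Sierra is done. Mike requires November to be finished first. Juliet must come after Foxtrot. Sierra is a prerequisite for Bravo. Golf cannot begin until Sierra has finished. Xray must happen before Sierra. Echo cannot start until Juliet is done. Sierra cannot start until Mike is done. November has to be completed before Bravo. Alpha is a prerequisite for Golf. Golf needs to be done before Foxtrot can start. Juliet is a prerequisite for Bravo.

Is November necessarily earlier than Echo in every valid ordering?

Yes

There is a constraint chain November → Mike → Sierra → Golf → Foxtrot → Juliet → Echo.
That forces November before Echo in every valid schedule.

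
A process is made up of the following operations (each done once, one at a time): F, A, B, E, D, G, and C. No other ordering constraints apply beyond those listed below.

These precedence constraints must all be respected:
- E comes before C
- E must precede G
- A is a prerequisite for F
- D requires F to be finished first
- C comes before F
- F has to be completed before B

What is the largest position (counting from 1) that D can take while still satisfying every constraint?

Nothing depends on D, so it can be the final operation, position 7.

7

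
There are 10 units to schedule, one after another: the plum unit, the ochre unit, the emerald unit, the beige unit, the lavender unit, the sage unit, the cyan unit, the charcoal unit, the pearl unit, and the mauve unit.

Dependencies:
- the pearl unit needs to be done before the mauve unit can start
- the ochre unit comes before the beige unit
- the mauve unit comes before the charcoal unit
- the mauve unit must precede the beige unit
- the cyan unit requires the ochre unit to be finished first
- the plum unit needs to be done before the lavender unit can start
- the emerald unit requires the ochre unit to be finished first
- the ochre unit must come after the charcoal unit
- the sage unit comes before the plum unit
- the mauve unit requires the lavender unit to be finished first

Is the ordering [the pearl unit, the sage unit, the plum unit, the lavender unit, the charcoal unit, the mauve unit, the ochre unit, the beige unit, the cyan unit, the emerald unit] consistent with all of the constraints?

Here the mauve unit comes after the charcoal unit.
But one of the constraints requires the mauve unit before the charcoal unit, so this ordering violates it.

No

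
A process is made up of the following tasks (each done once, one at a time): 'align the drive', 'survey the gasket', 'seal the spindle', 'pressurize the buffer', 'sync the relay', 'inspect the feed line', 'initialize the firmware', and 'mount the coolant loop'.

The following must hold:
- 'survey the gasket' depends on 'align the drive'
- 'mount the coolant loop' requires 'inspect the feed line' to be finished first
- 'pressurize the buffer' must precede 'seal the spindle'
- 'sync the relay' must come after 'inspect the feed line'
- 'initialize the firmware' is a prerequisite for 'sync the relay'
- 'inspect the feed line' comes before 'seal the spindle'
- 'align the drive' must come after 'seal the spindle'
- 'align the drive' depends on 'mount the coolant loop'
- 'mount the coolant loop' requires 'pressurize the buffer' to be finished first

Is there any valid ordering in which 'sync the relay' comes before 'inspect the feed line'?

No

The constraints give a chain 'inspect the feed line' → 'sync the relay', which forces 'inspect the feed line' before 'sync the relay'.
Hence 'sync the relay' can never be scheduled before 'inspect the feed line'.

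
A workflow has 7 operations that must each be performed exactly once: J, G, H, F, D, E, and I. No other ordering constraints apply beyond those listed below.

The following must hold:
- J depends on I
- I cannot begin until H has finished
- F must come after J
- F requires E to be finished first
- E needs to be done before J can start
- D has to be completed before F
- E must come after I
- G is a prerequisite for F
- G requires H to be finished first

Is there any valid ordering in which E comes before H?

The constraints give a chain H → I → E, which forces H before E.
Hence E can never be scheduled before H.

No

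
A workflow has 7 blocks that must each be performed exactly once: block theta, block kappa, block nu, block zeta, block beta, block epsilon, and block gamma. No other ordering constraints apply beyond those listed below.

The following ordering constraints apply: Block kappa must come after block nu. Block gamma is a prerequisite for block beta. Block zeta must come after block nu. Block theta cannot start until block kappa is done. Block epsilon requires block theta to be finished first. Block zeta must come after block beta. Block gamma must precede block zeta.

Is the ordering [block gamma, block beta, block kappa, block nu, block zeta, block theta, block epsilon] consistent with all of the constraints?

In the proposed order, block kappa appears before block nu.
That contradicts the constraint that block nu must precede block kappa.

No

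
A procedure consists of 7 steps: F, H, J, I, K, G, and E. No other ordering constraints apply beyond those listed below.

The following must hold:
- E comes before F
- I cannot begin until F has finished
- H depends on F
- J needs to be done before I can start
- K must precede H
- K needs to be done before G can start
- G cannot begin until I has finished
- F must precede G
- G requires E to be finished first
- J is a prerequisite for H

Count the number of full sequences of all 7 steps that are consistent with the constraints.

42

The steps with no prerequisites are J, K, E; any of them can be placed first.
Systematically extending each partial ordering one step at a time and counting, there are 42 complete orderings.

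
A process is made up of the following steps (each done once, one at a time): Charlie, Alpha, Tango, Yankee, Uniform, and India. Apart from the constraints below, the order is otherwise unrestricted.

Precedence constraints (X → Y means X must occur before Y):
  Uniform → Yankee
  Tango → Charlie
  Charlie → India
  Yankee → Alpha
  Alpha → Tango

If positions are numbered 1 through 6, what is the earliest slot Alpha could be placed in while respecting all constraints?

Every step that must precede Alpha has to come before it. Tracing all chains that end at Alpha, those steps are: Yankee, Uniform — 2 in total.
So at minimum 2 steps come before Alpha, putting Alpha no earlier than position 3. That position is achievable by scheduling exactly those predecessors first.

3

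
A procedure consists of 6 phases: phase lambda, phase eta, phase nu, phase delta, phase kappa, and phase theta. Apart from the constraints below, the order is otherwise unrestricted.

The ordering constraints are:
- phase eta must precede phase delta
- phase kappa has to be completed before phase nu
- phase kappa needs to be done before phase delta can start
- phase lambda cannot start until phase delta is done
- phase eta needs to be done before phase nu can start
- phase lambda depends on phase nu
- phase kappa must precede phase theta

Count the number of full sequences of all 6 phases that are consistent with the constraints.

2 phases have no prerequisites (phase eta, phase kappa), so any of them could come first.
Enumerating by repeatedly choosing an available phase (one whose prerequisites are all placed) gives 18 distinct complete orderings.

18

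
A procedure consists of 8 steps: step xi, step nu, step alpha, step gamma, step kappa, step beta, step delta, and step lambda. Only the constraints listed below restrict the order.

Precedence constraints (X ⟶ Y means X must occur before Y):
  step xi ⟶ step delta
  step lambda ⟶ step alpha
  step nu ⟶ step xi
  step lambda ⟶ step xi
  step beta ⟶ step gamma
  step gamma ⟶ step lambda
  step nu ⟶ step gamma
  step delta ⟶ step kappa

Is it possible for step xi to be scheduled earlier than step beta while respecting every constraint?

No

There is a dependency chain step beta → step gamma → step lambda → step xi, so step xi always comes after step beta.
Hence step xi can never be scheduled before step beta.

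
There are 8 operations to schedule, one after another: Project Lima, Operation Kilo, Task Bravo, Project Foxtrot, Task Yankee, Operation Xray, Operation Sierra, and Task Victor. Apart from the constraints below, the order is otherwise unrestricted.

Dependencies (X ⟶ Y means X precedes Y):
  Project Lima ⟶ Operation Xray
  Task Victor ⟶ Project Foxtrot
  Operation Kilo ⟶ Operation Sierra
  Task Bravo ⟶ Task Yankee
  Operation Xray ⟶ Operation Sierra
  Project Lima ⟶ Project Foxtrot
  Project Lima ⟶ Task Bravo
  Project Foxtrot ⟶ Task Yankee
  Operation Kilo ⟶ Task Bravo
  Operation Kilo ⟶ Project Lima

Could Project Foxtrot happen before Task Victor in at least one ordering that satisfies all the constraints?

The constraints give a chain Task Victor → Project Foxtrot, which forces Task Victor before Project Foxtrot.
So no valid ordering can have Project Foxtrot before Task Victor.

No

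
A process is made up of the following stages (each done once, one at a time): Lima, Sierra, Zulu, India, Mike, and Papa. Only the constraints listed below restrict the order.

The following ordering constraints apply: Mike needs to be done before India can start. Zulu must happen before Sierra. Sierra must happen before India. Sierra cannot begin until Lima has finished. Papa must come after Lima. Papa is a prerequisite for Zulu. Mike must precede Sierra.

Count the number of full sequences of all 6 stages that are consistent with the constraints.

4

The stages with no prerequisites are Lima, Mike; any of them can be placed first.
Systematically extending each partial ordering one stage at a time and counting, there are 4 complete orderings.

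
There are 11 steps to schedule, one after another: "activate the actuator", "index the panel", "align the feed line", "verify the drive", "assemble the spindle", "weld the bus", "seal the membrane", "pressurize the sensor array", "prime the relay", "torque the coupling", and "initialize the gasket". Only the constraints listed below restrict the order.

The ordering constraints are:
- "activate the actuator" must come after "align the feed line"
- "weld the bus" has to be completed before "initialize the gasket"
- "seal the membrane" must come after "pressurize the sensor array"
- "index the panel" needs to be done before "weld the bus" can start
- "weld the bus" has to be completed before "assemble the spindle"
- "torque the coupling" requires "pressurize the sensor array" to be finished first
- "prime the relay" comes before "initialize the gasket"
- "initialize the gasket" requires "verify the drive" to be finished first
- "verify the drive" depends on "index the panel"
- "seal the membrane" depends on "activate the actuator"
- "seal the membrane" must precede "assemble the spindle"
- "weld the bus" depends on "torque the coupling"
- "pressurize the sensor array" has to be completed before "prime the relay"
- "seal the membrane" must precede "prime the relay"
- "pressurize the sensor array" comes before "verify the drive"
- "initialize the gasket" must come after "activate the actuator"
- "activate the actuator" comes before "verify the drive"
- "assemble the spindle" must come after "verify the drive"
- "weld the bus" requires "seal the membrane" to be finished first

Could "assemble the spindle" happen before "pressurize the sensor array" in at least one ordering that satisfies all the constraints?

There is a dependency chain "pressurize the sensor array" → "verify the drive" → "assemble the spindle", so "assemble the spindle" always comes after "pressurize the sensor array".
So no valid ordering can have "assemble the spindle" before "pressurize the sensor array".

No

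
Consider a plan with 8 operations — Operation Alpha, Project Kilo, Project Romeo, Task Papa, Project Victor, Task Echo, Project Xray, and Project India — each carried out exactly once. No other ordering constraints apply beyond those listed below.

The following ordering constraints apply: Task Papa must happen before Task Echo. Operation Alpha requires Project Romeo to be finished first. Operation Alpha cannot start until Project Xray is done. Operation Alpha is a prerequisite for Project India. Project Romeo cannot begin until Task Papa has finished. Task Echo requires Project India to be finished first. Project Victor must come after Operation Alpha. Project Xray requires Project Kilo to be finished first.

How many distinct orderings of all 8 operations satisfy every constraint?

2 operations have no prerequisites (Project Kilo, Task Papa), so any of them could come first.
Systematically extending each partial ordering one operation at a time and counting, there are 18 complete orderings.

18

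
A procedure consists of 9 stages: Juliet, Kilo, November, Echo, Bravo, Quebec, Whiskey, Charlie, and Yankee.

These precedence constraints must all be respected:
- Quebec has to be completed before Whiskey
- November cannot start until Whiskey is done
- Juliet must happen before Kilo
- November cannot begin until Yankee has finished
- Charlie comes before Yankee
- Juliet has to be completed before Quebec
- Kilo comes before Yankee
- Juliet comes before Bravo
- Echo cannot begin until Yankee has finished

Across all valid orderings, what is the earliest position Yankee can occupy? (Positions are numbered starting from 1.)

Every stage that must precede Yankee has to come before it. Tracing all chains that end at Yankee, those stages are: Juliet, Kilo, Charlie — 3 in total.
So at minimum 3 stages come before Yankee, putting Yankee no earlier than position 4. That position is achievable by scheduling exactly those predecessors first.

4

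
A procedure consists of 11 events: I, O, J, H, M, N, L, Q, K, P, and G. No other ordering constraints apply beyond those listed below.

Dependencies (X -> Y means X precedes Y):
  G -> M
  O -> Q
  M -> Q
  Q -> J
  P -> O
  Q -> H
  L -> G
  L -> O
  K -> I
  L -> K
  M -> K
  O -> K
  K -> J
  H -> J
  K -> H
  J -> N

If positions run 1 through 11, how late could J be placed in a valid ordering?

10

The only event forced after J (directly or by a chain) is N.
With 1 mandatory successor out of 11 events total, the latest slot for J is 11−1 = 10, and it's reachable by doing all non-successors before J.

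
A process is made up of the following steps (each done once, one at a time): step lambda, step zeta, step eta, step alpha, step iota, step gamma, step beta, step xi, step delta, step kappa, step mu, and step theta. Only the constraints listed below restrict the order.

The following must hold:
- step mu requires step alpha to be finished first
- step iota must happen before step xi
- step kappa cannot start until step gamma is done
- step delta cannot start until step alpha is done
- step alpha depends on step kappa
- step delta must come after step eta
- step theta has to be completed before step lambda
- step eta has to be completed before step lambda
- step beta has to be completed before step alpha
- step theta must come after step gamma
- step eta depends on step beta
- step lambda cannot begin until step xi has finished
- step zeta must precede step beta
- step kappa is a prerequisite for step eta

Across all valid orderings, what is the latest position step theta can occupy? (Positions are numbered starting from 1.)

11

Following the constraints forward from step theta, its only required successor is step lambda.
So at least 1 step follows step theta, putting step theta no later than position 11. That position is achievable by scheduling everything else first.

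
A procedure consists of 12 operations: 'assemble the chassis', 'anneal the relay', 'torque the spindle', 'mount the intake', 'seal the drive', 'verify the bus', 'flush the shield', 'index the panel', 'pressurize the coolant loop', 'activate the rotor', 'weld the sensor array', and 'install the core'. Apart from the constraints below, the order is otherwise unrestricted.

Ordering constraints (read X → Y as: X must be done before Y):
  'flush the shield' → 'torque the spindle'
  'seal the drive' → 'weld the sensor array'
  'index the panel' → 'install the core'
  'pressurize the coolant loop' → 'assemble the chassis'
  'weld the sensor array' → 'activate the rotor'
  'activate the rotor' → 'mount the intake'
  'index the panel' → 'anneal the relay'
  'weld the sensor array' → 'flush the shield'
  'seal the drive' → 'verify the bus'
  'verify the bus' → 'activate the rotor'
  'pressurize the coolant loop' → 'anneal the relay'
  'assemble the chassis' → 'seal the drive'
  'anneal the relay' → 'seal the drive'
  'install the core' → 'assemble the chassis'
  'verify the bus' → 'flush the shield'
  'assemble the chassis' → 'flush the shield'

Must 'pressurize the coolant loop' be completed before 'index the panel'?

'pressurize the coolant loop' and 'index the panel' are not related by any chain of constraints.
A valid ordering placing 'index the panel' before 'pressurize the coolant loop' exists, so the answer is no.

No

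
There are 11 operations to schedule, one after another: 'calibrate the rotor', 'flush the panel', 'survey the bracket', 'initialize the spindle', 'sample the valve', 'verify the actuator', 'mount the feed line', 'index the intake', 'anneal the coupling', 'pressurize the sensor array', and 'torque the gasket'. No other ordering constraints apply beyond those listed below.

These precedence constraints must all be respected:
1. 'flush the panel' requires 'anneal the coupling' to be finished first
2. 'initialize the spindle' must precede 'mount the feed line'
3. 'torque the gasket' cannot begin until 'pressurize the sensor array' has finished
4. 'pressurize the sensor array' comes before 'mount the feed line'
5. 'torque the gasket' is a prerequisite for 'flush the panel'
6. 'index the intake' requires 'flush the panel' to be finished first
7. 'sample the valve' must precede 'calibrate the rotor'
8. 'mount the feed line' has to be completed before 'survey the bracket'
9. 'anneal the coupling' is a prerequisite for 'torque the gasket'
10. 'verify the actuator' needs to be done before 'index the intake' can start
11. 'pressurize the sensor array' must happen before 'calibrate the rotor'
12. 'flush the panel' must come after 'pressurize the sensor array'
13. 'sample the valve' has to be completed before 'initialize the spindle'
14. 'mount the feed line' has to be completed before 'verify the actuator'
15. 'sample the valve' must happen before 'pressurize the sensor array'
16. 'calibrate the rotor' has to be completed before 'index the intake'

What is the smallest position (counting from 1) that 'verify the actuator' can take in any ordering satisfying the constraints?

The operations that are forced before 'verify the actuator', directly or transitively, are 'initialize the spindle', 'sample the valve', 'mount the feed line', 'pressurize the sensor array'. That's 4 operations.
So at minimum 4 operations come before 'verify the actuator', putting 'verify the actuator' no earlier than position 5. That position is achievable by scheduling exactly those predecessors first.

5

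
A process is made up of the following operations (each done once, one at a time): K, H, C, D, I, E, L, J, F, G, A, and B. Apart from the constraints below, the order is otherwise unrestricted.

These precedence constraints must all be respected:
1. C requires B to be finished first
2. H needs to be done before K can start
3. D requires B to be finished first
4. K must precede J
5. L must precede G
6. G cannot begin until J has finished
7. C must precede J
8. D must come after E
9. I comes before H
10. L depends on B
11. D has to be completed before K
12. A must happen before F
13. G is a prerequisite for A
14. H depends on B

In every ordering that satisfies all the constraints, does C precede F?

Tracing the constraints gives a chain: C → J → G → A → F.
That forces C before F in every valid schedule.

Yes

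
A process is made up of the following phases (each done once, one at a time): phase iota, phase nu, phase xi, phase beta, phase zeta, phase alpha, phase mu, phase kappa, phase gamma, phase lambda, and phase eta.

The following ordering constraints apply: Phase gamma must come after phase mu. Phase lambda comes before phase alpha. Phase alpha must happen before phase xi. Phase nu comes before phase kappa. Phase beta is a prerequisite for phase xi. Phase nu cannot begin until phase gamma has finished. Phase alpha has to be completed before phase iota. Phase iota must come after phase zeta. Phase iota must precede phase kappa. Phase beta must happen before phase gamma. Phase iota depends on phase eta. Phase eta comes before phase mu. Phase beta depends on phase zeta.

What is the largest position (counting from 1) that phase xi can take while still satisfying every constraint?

No constraint forces any phase after phase xi, so it can be placed last, in position 11.

11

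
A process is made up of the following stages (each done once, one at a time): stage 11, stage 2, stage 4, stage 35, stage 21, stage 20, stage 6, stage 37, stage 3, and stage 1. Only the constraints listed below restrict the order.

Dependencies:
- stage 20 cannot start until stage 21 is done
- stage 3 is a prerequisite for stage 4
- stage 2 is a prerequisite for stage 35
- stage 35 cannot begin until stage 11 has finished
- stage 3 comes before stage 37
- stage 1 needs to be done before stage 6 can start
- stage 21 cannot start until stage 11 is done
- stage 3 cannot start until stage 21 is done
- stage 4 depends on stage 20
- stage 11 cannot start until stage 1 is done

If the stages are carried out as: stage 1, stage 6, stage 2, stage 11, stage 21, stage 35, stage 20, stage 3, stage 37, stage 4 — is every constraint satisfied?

Yes

Every stated constraint is respected: stage 1 sits at position 1, ahead of stage 11 at position 4, and each of the other listed pairs likewise has the predecessor earlier in the sequence.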